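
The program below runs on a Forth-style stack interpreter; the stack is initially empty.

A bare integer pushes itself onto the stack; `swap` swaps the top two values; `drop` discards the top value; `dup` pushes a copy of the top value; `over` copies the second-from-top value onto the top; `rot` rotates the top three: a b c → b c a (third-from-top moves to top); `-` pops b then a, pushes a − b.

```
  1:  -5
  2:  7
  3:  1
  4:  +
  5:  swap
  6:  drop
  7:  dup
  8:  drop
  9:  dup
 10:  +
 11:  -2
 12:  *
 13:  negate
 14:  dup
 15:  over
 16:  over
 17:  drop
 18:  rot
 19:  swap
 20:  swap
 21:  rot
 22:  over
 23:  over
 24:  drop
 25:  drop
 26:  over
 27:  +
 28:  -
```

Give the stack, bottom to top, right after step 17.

-5     : -5
7      : -5 7
1      : -5 7 1
+      : -5 8
swap   : 8 -5
drop   : 8
dup    : 8 8
drop   : 8
dup    : 8 8
+      : 16
-2     : 16 -2
*      : -32
negate : 32
dup    : 32 32
over   : 32 32 32
over   : 32 32 32 32
drop   : 32 32 32

[32, 32, 32]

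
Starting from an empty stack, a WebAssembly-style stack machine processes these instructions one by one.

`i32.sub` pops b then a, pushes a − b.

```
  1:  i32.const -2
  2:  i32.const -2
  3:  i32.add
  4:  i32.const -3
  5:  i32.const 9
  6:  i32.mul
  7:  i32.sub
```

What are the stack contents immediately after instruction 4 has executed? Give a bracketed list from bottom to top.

[-4, -3]

i32.const -2 → [-2]
i32.const -2 → [-2, -2]
i32.add      → [-4]
i32.const -3 → [-4, -3]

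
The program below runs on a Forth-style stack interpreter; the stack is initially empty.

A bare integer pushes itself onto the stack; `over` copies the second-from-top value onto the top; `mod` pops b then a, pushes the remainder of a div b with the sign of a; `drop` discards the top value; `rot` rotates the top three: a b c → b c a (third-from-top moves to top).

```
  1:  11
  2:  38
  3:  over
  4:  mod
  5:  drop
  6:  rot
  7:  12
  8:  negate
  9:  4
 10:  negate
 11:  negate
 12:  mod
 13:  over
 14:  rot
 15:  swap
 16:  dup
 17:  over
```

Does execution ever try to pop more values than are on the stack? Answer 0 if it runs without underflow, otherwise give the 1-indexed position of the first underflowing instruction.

6

11   : [11]
38   : [11, 38]
over : [11, 38, 11]
mod  : [11, 5]
drop : [11]
rot  — needs 3 operands, stack has 1 → underflow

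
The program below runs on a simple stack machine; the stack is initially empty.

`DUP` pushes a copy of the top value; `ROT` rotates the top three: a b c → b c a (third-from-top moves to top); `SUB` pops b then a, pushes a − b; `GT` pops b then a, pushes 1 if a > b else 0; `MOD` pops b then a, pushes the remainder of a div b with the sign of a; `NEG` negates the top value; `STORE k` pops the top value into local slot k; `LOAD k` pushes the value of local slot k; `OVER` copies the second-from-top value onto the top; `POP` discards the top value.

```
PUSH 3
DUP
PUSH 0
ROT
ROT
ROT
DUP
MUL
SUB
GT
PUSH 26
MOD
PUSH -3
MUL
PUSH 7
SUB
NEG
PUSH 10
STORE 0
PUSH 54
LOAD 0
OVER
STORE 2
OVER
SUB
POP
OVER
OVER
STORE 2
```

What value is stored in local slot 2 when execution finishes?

54

PUSH 3  : [3]
DUP     : [3, 3]
PUSH 0  : [3, 3, 0]
ROT     : [3, 0, 3]
ROT     : [0, 3, 3]
ROT     : [3, 3, 0]
DUP     : [3, 3, 0, 0]
MUL     : [3, 3, 0]
SUB     : [3, 3]
GT      : [0]
PUSH 26 : [0, 26]
MOD     : [0]
PUSH -3 : [0, -3]
MUL     : [0]
PUSH 7  : [0, 7]
SUB     : [-7]
NEG     : [7]
PUSH 10 : [7, 10]
STORE 0 : [7]
PUSH 54 : [7, 54]
LOAD 0  : [7, 54, 10]
OVER    : [7, 54, 10, 54]
STORE 2 : [7, 54, 10]
OVER    : [7, 54, 10, 54]
SUB     : [7, 54, -44]
POP     : [7, 54]
OVER    : [7, 54, 7]
OVER    : [7, 54, 7, 54]
STORE 2 : [7, 54, 7]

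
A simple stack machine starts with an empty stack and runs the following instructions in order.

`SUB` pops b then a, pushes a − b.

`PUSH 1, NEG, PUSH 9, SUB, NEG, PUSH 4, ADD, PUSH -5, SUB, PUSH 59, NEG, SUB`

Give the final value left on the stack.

PUSH 1  -> [1]
NEG     -> [-1]
PUSH 9  -> [-1, 9]
SUB     -> [-10]
NEG     -> [10]
PUSH 4  -> [10, 4]
ADD     -> [14]
PUSH -5 -> [14, -5]
SUB     -> [19]
PUSH 59 -> [19, 59]
NEG     -> [19, -59]
SUB     -> [78]

78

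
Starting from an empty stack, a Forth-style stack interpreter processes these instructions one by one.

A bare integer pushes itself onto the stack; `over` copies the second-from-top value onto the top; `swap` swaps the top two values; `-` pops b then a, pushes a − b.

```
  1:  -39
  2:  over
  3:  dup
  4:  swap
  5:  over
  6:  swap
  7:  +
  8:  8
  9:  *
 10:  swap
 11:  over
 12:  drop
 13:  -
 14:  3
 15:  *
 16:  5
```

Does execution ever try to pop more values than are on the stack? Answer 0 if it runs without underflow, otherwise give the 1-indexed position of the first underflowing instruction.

2

-39 -> -39
over  — needs 2 operands, stack has 1 → underflow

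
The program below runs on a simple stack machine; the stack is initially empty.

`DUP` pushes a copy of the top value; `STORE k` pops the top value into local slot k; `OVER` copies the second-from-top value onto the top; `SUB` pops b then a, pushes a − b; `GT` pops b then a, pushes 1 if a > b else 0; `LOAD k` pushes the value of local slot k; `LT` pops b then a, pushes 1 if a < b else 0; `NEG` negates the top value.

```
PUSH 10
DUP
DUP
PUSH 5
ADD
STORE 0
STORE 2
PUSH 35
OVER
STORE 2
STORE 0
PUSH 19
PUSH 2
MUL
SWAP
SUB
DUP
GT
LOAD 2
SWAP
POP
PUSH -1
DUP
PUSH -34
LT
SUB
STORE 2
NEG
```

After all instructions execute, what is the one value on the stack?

-10

PUSH 10  → [10]
DUP      → [10, 10]
DUP      → [10, 10, 10]
PUSH 5   → [10, 10, 10, 5]
ADD      → [10, 10, 15]
STORE 0  → [10, 10]
STORE 2  → [10]
PUSH 35  → [10, 35]
OVER     → [10, 35, 10]
STORE 2  → [10, 35]
STORE 0  → [10]
PUSH 19  → [10, 19]
PUSH 2   → [10, 19, 2]
MUL      → [10, 38]
SWAP     → [38, 10]
SUB      → [28]
DUP      → [28, 28]
GT       → [0]
LOAD 2   → [0, 10]
SWAP     → [10, 0]
POP      → [10]
PUSH -1  → [10, -1]
DUP      → [10, -1, -1]
PUSH -34 → [10, -1, -1, -34]
LT       → [10, -1, 0]
SUB      → [10, -1]
STORE 2  → [10]
NEG      → [-10]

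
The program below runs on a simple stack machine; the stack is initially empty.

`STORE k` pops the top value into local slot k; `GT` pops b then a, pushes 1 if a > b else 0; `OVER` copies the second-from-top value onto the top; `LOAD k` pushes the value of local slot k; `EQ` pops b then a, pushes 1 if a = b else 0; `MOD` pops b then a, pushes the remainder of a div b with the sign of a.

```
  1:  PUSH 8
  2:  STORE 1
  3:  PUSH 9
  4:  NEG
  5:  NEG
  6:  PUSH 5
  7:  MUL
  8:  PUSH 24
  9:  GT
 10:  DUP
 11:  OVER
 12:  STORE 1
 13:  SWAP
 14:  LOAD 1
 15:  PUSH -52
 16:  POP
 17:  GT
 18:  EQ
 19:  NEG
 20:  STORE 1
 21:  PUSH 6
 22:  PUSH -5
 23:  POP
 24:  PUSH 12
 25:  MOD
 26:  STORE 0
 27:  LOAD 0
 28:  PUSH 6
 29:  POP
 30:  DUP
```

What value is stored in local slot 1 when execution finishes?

PUSH 8    [8]
STORE 1   []
PUSH 9    [9]
NEG       [-9]
NEG       [9]
PUSH 5    [9, 5]
MUL       [45]
PUSH 24   [45, 24]
GT        [1]
DUP       [1, 1]
OVER      [1, 1, 1]
STORE 1   [1, 1]
SWAP      [1, 1]
LOAD 1    [1, 1, 1]
PUSH -52  [1, 1, 1, -52]
POP       [1, 1, 1]
GT        [1, 0]
EQ        [0]
NEG       [0]
STORE 1   []
PUSH 6    [6]
PUSH -5   [6, -5]
POP       [6]
PUSH 12   [6, 12]
MOD       [6]
STORE 0   []
LOAD 0    [6]
PUSH 6    [6, 6]
POP       [6]
DUP       [6, 6]

0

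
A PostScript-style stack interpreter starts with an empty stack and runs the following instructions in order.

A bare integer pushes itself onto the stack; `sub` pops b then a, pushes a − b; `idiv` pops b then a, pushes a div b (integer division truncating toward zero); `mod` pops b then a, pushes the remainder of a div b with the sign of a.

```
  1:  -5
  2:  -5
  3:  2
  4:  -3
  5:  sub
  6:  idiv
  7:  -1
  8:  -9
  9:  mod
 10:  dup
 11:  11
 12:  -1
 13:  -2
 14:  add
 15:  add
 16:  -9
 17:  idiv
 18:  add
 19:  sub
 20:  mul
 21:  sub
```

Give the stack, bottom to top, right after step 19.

[-5, -1, 0]

-5   -> [-5]
-5   -> [-5, -5]
2    -> [-5, -5, 2]
-3   -> [-5, -5, 2, -3]
sub  -> [-5, -5, 5]
idiv -> [-5, -1]
-1   -> [-5, -1, -1]
-9   -> [-5, -1, -1, -9]
mod  -> [-5, -1, -1]
dup  -> [-5, -1, -1, -1]
11   -> [-5, -1, -1, -1, 11]
-1   -> [-5, -1, -1, -1, 11, -1]
-2   -> [-5, -1, -1, -1, 11, -1, -2]
add  -> [-5, -1, -1, -1, 11, -3]
add  -> [-5, -1, -1, -1, 8]
-9   -> [-5, -1, -1, -1, 8, -9]
idiv -> [-5, -1, -1, -1, 0]
add  -> [-5, -1, -1, -1]
sub  -> [-5, -1, 0]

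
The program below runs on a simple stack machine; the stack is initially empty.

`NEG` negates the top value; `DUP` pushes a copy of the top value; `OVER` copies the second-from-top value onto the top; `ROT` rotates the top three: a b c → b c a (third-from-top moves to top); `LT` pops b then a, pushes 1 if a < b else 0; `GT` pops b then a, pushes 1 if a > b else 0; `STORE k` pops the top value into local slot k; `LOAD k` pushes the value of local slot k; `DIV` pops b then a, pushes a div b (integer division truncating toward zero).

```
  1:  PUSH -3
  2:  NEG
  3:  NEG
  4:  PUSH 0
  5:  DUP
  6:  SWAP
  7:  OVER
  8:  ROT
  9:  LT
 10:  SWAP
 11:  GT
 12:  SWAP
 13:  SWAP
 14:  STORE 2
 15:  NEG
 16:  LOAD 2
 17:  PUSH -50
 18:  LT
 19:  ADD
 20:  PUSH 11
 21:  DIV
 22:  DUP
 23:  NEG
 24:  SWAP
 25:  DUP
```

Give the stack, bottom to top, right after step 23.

PUSH -3   [-3]
NEG       [3]
NEG       [-3]
PUSH 0    [-3, 0]
DUP       [-3, 0, 0]
SWAP      [-3, 0, 0]
OVER      [-3, 0, 0, 0]
ROT       [-3, 0, 0, 0]
LT        [-3, 0, 0]
SWAP      [-3, 0, 0]
GT        [-3, 0]
SWAP      [0, -3]
SWAP      [-3, 0]
STORE 2   [-3]
NEG       [3]
LOAD 2    [3, 0]
PUSH -50  [3, 0, -50]
LT        [3, 0]
ADD       [3]
PUSH 11   [3, 11]
DIV       [0]
DUP       [0, 0]
NEG       [0, 0]

[0, 0]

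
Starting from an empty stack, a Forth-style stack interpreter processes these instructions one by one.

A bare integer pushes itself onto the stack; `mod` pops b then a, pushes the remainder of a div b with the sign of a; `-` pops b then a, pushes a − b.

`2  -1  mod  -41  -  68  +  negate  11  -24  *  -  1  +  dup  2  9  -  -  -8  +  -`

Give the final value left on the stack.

2      → 2
-1     → 2 -1
mod    → 0
-41    → 0 -41
-      → 41
68     → 41 68
+      → 109
negate → -109
11     → -109 11
-24    → -109 11 -24
*      → -109 -264
-      → 155
1      → 155 1
+      → 156
dup    → 156 156
2      → 156 156 2
9      → 156 156 2 9
-      → 156 156 -7
-      → 156 163
-8     → 156 163 -8
+      → 156 155
-      → 1

1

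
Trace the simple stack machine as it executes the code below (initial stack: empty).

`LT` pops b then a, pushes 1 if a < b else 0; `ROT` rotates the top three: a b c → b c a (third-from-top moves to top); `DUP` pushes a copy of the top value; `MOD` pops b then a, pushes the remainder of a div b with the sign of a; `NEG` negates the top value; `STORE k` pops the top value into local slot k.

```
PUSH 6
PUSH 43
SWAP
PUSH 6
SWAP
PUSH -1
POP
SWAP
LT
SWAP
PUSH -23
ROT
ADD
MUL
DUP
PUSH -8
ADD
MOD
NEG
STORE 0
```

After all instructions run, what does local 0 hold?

989

PUSH 6   -> [6]
PUSH 43  -> [6, 43]
SWAP     -> [43, 6]
PUSH 6   -> [43, 6, 6]
SWAP     -> [43, 6, 6]
PUSH -1  -> [43, 6, 6, -1]
POP      -> [43, 6, 6]
SWAP     -> [43, 6, 6]
LT       -> [43, 0]
SWAP     -> [0, 43]
PUSH -23 -> [0, 43, -23]
ROT      -> [43, -23, 0]
ADD      -> [43, -23]
MUL      -> [-989]
DUP      -> [-989, -989]
PUSH -8  -> [-989, -989, -8]
ADD      -> [-989, -997]
MOD      -> [-989]
NEG      -> [989]
STORE 0  -> []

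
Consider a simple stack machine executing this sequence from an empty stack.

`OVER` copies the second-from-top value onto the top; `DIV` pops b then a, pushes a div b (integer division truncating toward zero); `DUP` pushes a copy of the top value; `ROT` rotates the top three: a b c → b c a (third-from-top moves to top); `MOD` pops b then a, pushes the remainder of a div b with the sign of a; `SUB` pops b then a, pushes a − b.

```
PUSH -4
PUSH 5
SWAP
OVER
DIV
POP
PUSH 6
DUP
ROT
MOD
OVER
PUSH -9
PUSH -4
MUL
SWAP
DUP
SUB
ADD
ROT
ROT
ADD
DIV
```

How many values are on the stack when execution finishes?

1

PUSH -4  -4
PUSH 5   -4 5
SWAP     5 -4
OVER     5 -4 5
DIV      5 0
POP      5
PUSH 6   5 6
DUP      5 6 6
ROT      6 6 5
MOD      6 1
OVER     6 1 6
PUSH -9  6 1 6 -9
PUSH -4  6 1 6 -9 -4
MUL      6 1 6 36
SWAP     6 1 36 6
DUP      6 1 36 6 6
SUB      6 1 36 0
ADD      6 1 36
ROT      1 36 6
ROT      36 6 1
ADD      36 7
DIV      5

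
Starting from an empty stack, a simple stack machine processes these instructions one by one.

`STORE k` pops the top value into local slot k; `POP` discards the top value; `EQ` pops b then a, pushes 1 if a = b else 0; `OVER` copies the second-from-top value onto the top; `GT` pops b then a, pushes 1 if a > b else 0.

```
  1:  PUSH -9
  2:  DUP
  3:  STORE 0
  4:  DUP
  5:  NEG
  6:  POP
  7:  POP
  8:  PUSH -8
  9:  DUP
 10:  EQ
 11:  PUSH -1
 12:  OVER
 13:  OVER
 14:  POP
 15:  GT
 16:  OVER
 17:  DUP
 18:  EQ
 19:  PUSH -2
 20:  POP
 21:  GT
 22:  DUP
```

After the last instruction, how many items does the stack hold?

PUSH -9 → -9
DUP     → -9 -9
STORE 0 → -9
DUP     → -9 -9
NEG     → -9 9
POP     → -9
POP     → (empty)
PUSH -8 → -8
DUP     → -8 -8
EQ      → 1
PUSH -1 → 1 -1
OVER    → 1 -1 1
OVER    → 1 -1 1 -1
POP     → 1 -1 1
GT      → 1 0
OVER    → 1 0 1
DUP     → 1 0 1 1
EQ      → 1 0 1
PUSH -2 → 1 0 1 -2
POP     → 1 0 1
GT      → 1 0
DUP     → 1 0 0

3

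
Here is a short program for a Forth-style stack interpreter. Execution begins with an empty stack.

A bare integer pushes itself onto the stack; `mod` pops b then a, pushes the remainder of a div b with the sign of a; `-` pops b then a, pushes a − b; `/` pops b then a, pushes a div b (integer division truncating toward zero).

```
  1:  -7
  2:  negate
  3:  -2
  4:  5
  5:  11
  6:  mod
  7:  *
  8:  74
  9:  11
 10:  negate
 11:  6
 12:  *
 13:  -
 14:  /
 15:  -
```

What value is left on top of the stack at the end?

7

-7     -> -7
negate -> 7
-2     -> 7 -2
5      -> 7 -2 5
11     -> 7 -2 5 11
mod    -> 7 -2 5
*      -> 7 -10
74     -> 7 -10 74
11     -> 7 -10 74 11
negate -> 7 -10 74 -11
6      -> 7 -10 74 -11 6
*      -> 7 -10 74 -66
-      -> 7 -10 140
/      -> 7 0
-      -> 7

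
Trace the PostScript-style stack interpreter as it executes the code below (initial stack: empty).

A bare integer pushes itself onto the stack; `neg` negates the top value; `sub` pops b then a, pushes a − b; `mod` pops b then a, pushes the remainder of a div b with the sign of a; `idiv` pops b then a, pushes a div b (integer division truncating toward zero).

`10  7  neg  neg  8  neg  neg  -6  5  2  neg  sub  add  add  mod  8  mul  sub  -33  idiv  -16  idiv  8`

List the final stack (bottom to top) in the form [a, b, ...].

[0, 8]

10    10
7     10 7
neg   10 -7
neg   10 7
8     10 7 8
neg   10 7 -8
neg   10 7 8
-6    10 7 8 -6
5     10 7 8 -6 5
2     10 7 8 -6 5 2
neg   10 7 8 -6 5 -2
sub   10 7 8 -6 7
add   10 7 8 1
add   10 7 9
mod   10 7
8     10 7 8
mul   10 56
sub   -46
-33   -46 -33
idiv  1
-16   1 -16
idiv  0
8     0 8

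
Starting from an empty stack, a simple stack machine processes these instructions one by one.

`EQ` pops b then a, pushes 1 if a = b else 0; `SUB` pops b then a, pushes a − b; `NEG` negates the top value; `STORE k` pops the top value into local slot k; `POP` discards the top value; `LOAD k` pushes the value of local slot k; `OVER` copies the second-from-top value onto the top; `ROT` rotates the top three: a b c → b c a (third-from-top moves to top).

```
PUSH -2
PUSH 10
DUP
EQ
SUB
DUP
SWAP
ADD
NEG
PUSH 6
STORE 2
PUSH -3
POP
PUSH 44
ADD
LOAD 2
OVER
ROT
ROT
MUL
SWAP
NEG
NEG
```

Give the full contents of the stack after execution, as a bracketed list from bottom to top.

[300, 50]

PUSH -2 -> [-2]
PUSH 10 -> [-2, 10]
DUP     -> [-2, 10, 10]
EQ      -> [-2, 1]
SUB     -> [-3]
DUP     -> [-3, -3]
SWAP    -> [-3, -3]
ADD     -> [-6]
NEG     -> [6]
PUSH 6  -> [6, 6]
STORE 2 -> [6]
PUSH -3 -> [6, -3]
POP     -> [6]
PUSH 44 -> [6, 44]
ADD     -> [50]
LOAD 2  -> [50, 6]
OVER    -> [50, 6, 50]
ROT     -> [6, 50, 50]
ROT     -> [50, 50, 6]
MUL     -> [50, 300]
SWAP    -> [300, 50]
NEG     -> [300, -50]
NEG     -> [300, 50]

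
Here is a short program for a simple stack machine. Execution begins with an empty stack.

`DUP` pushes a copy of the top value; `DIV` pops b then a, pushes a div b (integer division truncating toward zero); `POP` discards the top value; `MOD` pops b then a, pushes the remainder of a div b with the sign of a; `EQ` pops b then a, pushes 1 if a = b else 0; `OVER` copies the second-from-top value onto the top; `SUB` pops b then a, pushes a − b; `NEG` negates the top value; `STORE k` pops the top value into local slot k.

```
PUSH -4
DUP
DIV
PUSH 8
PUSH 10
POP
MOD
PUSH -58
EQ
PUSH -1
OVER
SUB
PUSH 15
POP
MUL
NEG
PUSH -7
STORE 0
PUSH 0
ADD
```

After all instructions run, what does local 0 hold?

PUSH -4  -> -4
DUP      -> -4 -4
DIV      -> 1
PUSH 8   -> 1 8
PUSH 10  -> 1 8 10
POP      -> 1 8
MOD      -> 1
PUSH -58 -> 1 -58
EQ       -> 0
PUSH -1  -> 0 -1
OVER     -> 0 -1 0
SUB      -> 0 -1
PUSH 15  -> 0 -1 15
POP      -> 0 -1
MUL      -> 0
NEG      -> 0
PUSH -7  -> 0 -7
STORE 0  -> 0
PUSH 0   -> 0 0
ADD      -> 0

-7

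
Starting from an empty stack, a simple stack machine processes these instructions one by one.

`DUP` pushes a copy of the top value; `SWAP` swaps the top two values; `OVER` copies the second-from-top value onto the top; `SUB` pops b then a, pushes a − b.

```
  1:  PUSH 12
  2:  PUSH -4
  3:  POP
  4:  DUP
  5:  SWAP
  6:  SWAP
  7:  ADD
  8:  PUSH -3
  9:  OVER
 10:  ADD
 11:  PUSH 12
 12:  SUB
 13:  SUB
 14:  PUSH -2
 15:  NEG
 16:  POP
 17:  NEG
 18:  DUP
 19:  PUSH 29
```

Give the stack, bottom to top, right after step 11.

[24, 21, 12]

PUSH 12  12
PUSH -4  12 -4
POP      12
DUP      12 12
SWAP     12 12
SWAP     12 12
ADD      24
PUSH -3  24 -3
OVER     24 -3 24
ADD      24 21
PUSH 12  24 21 12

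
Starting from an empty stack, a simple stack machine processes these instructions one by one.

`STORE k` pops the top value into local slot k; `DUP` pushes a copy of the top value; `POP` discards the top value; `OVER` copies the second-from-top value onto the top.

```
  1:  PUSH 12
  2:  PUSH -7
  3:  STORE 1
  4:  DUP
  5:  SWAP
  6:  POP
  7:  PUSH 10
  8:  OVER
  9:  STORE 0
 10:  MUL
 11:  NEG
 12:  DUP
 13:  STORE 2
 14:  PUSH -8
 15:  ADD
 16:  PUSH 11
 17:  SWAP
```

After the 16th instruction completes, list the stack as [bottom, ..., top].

[-128, 11]

PUSH 12 -> [12]
PUSH -7 -> [12, -7]
STORE 1 -> [12]
DUP     -> [12, 12]
SWAP    -> [12, 12]
POP     -> [12]
PUSH 10 -> [12, 10]
OVER    -> [12, 10, 12]
STORE 0 -> [12, 10]
MUL     -> [120]
NEG     -> [-120]
DUP     -> [-120, -120]
STORE 2 -> [-120]
PUSH -8 -> [-120, -8]
ADD     -> [-128]
PUSH 11 -> [-128, 11]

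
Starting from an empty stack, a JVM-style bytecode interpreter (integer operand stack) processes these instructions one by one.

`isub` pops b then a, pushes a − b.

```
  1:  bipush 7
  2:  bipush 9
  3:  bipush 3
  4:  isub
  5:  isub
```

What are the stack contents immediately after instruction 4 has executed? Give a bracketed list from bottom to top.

bipush 7  [7]
bipush 9  [7, 9]
bipush 3  [7, 9, 3]
isub      [7, 6]

[7, 6]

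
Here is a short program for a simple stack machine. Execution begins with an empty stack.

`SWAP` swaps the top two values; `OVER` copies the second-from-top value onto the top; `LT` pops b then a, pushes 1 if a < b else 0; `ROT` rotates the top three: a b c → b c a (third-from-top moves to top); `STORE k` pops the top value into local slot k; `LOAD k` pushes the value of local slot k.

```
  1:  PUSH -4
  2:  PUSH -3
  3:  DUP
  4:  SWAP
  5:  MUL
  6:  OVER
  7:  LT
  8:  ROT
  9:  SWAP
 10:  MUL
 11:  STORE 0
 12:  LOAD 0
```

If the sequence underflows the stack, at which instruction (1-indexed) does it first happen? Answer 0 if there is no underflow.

8

PUSH -4 : -4
PUSH -3 : -4 -3
DUP     : -4 -3 -3
SWAP    : -4 -3 -3
MUL     : -4 9
OVER    : -4 9 -4
LT      : -4 0
ROT  — needs 3 operands, stack has 2 → underflow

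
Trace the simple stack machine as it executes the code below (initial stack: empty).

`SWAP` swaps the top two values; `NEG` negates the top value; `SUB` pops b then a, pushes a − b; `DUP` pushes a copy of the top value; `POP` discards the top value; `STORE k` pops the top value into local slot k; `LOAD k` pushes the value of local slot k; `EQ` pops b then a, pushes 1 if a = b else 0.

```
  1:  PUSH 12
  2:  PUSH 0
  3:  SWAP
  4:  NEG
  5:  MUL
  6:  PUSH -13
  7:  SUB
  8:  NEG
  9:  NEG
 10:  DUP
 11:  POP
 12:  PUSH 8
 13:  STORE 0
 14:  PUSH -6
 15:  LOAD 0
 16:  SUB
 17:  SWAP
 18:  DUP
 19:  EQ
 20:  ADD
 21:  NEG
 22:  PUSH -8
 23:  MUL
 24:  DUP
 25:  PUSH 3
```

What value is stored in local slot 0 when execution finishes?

8

PUSH 12  → 12
PUSH 0   → 12 0
SWAP     → 0 12
NEG      → 0 -12
MUL      → 0
PUSH -13 → 0 -13
SUB      → 13
NEG      → -13
NEG      → 13
DUP      → 13 13
POP      → 13
PUSH 8   → 13 8
STORE 0  → 13
PUSH -6  → 13 -6
LOAD 0   → 13 -6 8
SUB      → 13 -14
SWAP     → -14 13
DUP      → -14 13 13
EQ       → -14 1
ADD      → -13
NEG      → 13
PUSH -8  → 13 -8
MUL      → -104
DUP      → -104 -104
PUSH 3   → -104 -104 3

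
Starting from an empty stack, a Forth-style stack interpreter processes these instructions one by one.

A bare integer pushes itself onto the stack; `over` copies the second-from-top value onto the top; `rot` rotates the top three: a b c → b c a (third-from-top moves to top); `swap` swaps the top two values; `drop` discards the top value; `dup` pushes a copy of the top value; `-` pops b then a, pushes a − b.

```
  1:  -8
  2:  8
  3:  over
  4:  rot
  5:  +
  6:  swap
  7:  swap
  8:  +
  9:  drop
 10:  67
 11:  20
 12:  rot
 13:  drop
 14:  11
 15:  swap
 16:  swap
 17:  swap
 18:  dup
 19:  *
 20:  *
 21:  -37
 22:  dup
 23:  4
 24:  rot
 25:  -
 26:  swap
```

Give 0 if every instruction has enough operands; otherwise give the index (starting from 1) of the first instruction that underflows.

-8   -> [-8]
8    -> [-8, 8]
over -> [-8, 8, -8]
rot  -> [8, -8, -8]
+    -> [8, -16]
swap -> [-16, 8]
swap -> [8, -16]
+    -> [-8]
drop -> []
67   -> [67]
20   -> [67, 20]
rot  — needs 3 operands, stack has 2 → underflow

12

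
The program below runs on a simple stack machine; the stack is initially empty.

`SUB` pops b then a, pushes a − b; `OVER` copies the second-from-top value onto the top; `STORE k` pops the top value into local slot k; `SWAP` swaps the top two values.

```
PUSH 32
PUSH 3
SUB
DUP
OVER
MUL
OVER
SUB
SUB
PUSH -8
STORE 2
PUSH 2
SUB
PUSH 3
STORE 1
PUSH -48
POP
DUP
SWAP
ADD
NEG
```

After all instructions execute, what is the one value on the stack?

PUSH 32  → [32]
PUSH 3   → [32, 3]
SUB      → [29]
DUP      → [29, 29]
OVER     → [29, 29, 29]
MUL      → [29, 841]
OVER     → [29, 841, 29]
SUB      → [29, 812]
SUB      → [-783]
PUSH -8  → [-783, -8]
STORE 2  → [-783]
PUSH 2   → [-783, 2]
SUB      → [-785]
PUSH 3   → [-785, 3]
STORE 1  → [-785]
PUSH -48 → [-785, -48]
POP      → [-785]
DUP      → [-785, -785]
SWAP     → [-785, -785]
ADD      → [-1570]
NEG      → [1570]

1570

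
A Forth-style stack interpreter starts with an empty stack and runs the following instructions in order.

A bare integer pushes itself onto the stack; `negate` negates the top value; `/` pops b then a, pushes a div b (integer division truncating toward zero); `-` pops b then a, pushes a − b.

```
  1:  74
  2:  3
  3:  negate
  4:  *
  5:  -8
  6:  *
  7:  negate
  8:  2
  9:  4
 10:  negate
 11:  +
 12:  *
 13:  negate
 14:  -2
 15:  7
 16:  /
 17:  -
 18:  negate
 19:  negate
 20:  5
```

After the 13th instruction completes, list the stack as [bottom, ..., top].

[-3552]

74      74
3       74 3
negate  74 -3
*       -222
-8      -222 -8
*       1776
negate  -1776
2       -1776 2
4       -1776 2 4
negate  -1776 2 -4
+       -1776 -2
*       3552
negate  -3552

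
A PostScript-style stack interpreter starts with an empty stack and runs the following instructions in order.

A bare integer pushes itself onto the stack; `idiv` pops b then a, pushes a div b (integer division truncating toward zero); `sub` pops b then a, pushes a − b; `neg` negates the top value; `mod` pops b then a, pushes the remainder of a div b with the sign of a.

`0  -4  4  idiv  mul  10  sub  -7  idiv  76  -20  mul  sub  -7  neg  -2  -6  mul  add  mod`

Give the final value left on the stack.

1

0    : [0]
-4   : [0, -4]
4    : [0, -4, 4]
idiv : [0, -1]
mul  : [0]
10   : [0, 10]
sub  : [-10]
-7   : [-10, -7]
idiv : [1]
76   : [1, 76]
-20  : [1, 76, -20]
mul  : [1, -1520]
sub  : [1521]
-7   : [1521, -7]
neg  : [1521, 7]
-2   : [1521, 7, -2]
-6   : [1521, 7, -2, -6]
mul  : [1521, 7, 12]
add  : [1521, 19]
mod  : [1]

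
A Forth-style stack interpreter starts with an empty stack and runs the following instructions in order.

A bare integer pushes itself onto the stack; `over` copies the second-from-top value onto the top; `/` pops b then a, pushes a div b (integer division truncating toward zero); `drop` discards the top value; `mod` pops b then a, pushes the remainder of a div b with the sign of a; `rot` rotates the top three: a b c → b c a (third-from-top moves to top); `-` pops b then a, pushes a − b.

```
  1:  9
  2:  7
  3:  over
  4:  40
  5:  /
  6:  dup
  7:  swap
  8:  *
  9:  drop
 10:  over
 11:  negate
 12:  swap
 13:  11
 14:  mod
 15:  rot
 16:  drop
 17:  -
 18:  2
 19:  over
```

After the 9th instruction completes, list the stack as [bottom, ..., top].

[9, 7]

9     9
7     9 7
over  9 7 9
40    9 7 9 40
/     9 7 0
dup   9 7 0 0
swap  9 7 0 0
*     9 7 0
drop  9 7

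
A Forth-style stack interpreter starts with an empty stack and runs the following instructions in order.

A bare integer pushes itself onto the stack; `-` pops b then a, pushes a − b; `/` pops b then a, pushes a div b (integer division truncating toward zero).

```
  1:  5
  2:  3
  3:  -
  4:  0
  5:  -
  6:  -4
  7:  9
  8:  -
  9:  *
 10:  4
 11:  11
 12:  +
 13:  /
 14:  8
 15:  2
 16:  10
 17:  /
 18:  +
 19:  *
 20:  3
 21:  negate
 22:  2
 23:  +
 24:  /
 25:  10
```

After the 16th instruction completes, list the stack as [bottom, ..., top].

5  -> 5
3  -> 5 3
-  -> 2
0  -> 2 0
-  -> 2
-4 -> 2 -4
9  -> 2 -4 9
-  -> 2 -13
*  -> -26
4  -> -26 4
11 -> -26 4 11
+  -> -26 15
/  -> -1
8  -> -1 8
2  -> -1 8 2
10 -> -1 8 2 10

[-1, 8, 2, 10]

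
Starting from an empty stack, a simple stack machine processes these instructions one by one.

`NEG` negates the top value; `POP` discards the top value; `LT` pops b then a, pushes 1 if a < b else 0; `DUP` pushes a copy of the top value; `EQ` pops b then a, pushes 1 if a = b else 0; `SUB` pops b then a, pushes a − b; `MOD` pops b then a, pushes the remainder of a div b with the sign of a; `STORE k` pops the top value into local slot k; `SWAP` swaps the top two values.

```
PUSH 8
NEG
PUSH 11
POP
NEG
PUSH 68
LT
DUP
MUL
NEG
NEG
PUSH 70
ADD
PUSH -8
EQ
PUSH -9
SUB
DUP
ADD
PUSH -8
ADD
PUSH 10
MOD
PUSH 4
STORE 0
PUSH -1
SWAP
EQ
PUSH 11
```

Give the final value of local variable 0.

4

PUSH 8  -> [8]
NEG     -> [-8]
PUSH 11 -> [-8, 11]
POP     -> [-8]
NEG     -> [8]
PUSH 68 -> [8, 68]
LT      -> [1]
DUP     -> [1, 1]
MUL     -> [1]
NEG     -> [-1]
NEG     -> [1]
PUSH 70 -> [1, 70]
ADD     -> [71]
PUSH -8 -> [71, -8]
EQ      -> [0]
PUSH -9 -> [0, -9]
SUB     -> [9]
DUP     -> [9, 9]
ADD     -> [18]
PUSH -8 -> [18, -8]
ADD     -> [10]
PUSH 10 -> [10, 10]
MOD     -> [0]
PUSH 4  -> [0, 4]
STORE 0 -> [0]
PUSH -1 -> [0, -1]
SWAP    -> [-1, 0]
EQ      -> [0]
PUSH 11 -> [0, 11]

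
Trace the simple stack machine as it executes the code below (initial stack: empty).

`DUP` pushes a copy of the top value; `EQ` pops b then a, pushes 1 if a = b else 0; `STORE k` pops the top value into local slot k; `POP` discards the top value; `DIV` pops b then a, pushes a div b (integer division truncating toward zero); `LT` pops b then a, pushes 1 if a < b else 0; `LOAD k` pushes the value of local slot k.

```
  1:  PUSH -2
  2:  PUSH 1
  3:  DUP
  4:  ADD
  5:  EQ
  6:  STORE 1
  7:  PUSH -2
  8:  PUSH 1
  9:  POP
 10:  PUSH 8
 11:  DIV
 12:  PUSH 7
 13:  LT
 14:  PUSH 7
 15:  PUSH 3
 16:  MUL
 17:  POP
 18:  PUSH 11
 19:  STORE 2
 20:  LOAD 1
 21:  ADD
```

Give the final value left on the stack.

PUSH -2  [-2]
PUSH 1   [-2, 1]
DUP      [-2, 1, 1]
ADD      [-2, 2]
EQ       [0]
STORE 1  []
PUSH -2  [-2]
PUSH 1   [-2, 1]
POP      [-2]
PUSH 8   [-2, 8]
DIV      [0]
PUSH 7   [0, 7]
LT       [1]
PUSH 7   [1, 7]
PUSH 3   [1, 7, 3]
MUL      [1, 21]
POP      [1]
PUSH 11  [1, 11]
STORE 2  [1]
LOAD 1   [1, 0]
ADD      [1]

1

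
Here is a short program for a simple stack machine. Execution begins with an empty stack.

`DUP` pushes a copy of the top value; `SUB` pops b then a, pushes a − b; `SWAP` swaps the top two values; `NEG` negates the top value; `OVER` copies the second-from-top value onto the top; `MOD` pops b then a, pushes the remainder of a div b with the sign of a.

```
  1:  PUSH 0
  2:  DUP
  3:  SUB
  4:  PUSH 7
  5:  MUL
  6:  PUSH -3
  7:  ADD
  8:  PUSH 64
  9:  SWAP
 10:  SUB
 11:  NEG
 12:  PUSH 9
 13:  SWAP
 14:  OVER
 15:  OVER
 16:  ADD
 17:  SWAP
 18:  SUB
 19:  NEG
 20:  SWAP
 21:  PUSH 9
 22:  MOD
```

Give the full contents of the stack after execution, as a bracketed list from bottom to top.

[-9, 0]

PUSH 0   [0]
DUP      [0, 0]
SUB      [0]
PUSH 7   [0, 7]
MUL      [0]
PUSH -3  [0, -3]
ADD      [-3]
PUSH 64  [-3, 64]
SWAP     [64, -3]
SUB      [67]
NEG      [-67]
PUSH 9   [-67, 9]
SWAP     [9, -67]
OVER     [9, -67, 9]
OVER     [9, -67, 9, -67]
ADD      [9, -67, -58]
SWAP     [9, -58, -67]
SUB      [9, 9]
NEG      [9, -9]
SWAP     [-9, 9]
PUSH 9   [-9, 9, 9]
MOD      [-9, 0]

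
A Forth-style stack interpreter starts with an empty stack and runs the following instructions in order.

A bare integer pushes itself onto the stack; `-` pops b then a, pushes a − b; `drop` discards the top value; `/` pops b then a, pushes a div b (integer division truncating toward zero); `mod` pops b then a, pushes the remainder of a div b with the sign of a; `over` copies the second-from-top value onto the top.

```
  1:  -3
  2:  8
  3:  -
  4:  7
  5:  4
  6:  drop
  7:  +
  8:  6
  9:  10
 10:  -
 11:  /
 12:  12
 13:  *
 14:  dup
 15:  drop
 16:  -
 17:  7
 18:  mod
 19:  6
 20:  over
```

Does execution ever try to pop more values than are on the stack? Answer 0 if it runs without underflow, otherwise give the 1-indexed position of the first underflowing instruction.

16

-3    -3
8     -3 8
-     -11
7     -11 7
4     -11 7 4
drop  -11 7
+     -4
6     -4 6
10    -4 6 10
-     -4 -4
/     1
12    1 12
*     12
dup   12 12
drop  12
-  — needs 2 operands, stack has 1 → underflow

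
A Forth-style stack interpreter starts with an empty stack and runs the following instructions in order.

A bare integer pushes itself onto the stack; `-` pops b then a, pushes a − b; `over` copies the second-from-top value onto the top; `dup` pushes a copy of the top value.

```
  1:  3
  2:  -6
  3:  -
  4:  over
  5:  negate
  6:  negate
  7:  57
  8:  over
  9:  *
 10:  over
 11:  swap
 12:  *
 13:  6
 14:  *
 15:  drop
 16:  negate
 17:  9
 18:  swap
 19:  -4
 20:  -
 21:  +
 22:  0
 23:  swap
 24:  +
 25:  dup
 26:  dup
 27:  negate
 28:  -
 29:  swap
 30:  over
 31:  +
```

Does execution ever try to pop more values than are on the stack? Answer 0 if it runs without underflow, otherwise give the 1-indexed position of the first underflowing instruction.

4

3  -> [3]
-6 -> [3, -6]
-  -> [9]
over  — needs 2 operands, stack has 1 → underflow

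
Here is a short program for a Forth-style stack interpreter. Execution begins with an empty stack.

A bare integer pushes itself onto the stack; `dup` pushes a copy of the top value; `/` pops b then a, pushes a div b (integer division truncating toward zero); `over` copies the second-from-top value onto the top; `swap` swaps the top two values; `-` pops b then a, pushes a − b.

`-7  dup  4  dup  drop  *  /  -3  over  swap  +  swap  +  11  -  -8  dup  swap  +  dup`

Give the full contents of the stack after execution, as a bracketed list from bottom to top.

-7    [-7]
dup   [-7, -7]
4     [-7, -7, 4]
dup   [-7, -7, 4, 4]
drop  [-7, -7, 4]
*     [-7, -28]
/     [0]
-3    [0, -3]
over  [0, -3, 0]
swap  [0, 0, -3]
+     [0, -3]
swap  [-3, 0]
+     [-3]
11    [-3, 11]
-     [-14]
-8    [-14, -8]
dup   [-14, -8, -8]
swap  [-14, -8, -8]
+     [-14, -16]
dup   [-14, -16, -16]

[-14, -16, -16]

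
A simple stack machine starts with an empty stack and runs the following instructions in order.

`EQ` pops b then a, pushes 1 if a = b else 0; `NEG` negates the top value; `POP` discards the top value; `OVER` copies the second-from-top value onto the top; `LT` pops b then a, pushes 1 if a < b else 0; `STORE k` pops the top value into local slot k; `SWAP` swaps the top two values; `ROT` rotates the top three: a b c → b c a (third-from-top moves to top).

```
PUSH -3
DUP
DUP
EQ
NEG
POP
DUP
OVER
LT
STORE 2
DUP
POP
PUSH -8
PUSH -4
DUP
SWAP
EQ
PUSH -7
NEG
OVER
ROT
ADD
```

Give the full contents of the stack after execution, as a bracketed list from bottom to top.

[-3, -8, 7, 2]

PUSH -3  [-3]
DUP      [-3, -3]
DUP      [-3, -3, -3]
EQ       [-3, 1]
NEG      [-3, -1]
POP      [-3]
DUP      [-3, -3]
OVER     [-3, -3, -3]
LT       [-3, 0]
STORE 2  [-3]
DUP      [-3, -3]
POP      [-3]
PUSH -8  [-3, -8]
PUSH -4  [-3, -8, -4]
DUP      [-3, -8, -4, -4]
SWAP     [-3, -8, -4, -4]
EQ       [-3, -8, 1]
PUSH -7  [-3, -8, 1, -7]
NEG      [-3, -8, 1, 7]
OVER     [-3, -8, 1, 7, 1]
ROT      [-3, -8, 7, 1, 1]
ADD      [-3, -8, 7, 2]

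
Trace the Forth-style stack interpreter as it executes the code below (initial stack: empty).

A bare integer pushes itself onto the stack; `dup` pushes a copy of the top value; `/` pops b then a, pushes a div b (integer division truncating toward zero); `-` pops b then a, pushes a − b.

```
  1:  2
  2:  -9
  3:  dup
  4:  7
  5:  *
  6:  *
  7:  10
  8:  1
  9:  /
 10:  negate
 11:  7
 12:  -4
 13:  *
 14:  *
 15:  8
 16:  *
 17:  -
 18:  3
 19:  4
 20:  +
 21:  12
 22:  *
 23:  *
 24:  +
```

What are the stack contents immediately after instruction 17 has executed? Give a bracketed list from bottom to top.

2      → 2
-9     → 2 -9
dup    → 2 -9 -9
7      → 2 -9 -9 7
*      → 2 -9 -63
*      → 2 567
10     → 2 567 10
1      → 2 567 10 1
/      → 2 567 10
negate → 2 567 -10
7      → 2 567 -10 7
-4     → 2 567 -10 7 -4
*      → 2 567 -10 -28
*      → 2 567 280
8      → 2 567 280 8
*      → 2 567 2240
-      → 2 -1673

[2, -1673]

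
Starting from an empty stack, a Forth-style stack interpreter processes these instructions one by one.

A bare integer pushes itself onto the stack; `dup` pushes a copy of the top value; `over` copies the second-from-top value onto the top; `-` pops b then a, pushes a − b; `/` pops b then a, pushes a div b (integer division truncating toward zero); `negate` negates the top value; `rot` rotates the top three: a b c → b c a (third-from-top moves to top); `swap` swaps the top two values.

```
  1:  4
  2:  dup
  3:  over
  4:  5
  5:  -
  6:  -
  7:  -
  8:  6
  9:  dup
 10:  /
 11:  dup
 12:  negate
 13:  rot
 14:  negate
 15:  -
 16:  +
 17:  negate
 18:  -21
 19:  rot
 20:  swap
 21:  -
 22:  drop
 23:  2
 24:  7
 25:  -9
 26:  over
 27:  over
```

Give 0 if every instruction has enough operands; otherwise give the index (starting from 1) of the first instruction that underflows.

19

4      → 4
dup    → 4 4
over   → 4 4 4
5      → 4 4 4 5
-      → 4 4 -1
-      → 4 5
-      → -1
6      → -1 6
dup    → -1 6 6
/      → -1 1
dup    → -1 1 1
negate → -1 1 -1
rot    → 1 -1 -1
negate → 1 -1 1
-      → 1 -2
+      → -1
negate → 1
-21    → 1 -21
rot  — needs 3 operands, stack has 2 → underflow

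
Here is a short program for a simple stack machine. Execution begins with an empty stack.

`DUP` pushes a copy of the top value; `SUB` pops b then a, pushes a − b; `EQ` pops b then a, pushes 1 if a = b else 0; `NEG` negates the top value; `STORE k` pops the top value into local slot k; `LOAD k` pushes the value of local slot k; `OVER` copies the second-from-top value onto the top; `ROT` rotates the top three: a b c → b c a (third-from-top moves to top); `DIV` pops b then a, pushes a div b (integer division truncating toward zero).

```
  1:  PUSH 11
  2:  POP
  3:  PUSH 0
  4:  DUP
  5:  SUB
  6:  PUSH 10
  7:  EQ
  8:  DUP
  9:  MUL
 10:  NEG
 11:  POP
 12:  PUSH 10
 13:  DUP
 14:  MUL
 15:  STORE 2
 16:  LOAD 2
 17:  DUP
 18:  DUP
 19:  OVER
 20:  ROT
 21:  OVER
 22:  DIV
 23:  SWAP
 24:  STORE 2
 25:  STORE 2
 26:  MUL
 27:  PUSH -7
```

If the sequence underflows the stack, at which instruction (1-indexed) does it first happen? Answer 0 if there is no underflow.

0

PUSH 11 : [11]
POP     : []
PUSH 0  : [0]
DUP     : [0, 0]
SUB     : [0]
PUSH 10 : [0, 10]
EQ      : [0]
DUP     : [0, 0]
MUL     : [0]
NEG     : [0]
POP     : []
PUSH 10 : [10]
DUP     : [10, 10]
MUL     : [100]
STORE 2 : []
LOAD 2  : [100]
DUP     : [100, 100]
DUP     : [100, 100, 100]
OVER    : [100, 100, 100, 100]
ROT     : [100, 100, 100, 100]
OVER    : [100, 100, 100, 100, 100]
DIV     : [100, 100, 100, 1]
SWAP    : [100, 100, 1, 100]
STORE 2 : [100, 100, 1]
STORE 2 : [100, 100]
MUL     : [10000]
PUSH -7 : [10000, -7]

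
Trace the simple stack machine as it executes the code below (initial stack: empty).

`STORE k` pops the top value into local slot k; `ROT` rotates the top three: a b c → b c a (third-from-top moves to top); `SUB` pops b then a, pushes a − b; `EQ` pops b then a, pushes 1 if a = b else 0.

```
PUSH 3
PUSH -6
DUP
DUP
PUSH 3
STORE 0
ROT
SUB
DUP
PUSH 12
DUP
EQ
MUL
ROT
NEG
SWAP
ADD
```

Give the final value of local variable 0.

3

PUSH 3  -> 3
PUSH -6 -> 3 -6
DUP     -> 3 -6 -6
DUP     -> 3 -6 -6 -6
PUSH 3  -> 3 -6 -6 -6 3
STORE 0 -> 3 -6 -6 -6
ROT     -> 3 -6 -6 -6
SUB     -> 3 -6 0
DUP     -> 3 -6 0 0
PUSH 12 -> 3 -6 0 0 12
DUP     -> 3 -6 0 0 12 12
EQ      -> 3 -6 0 0 1
MUL     -> 3 -6 0 0
ROT     -> 3 0 0 -6
NEG     -> 3 0 0 6
SWAP    -> 3 0 6 0
ADD     -> 3 0 6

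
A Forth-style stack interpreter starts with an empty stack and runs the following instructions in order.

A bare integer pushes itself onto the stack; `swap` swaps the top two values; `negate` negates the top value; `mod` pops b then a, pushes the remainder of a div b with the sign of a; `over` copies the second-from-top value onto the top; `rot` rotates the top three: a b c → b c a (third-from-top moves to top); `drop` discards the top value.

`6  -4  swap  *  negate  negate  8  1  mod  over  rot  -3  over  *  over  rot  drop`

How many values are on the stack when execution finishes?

6      : [6]
-4     : [6, -4]
swap   : [-4, 6]
*      : [-24]
negate : [24]
negate : [-24]
8      : [-24, 8]
1      : [-24, 8, 1]
mod    : [-24, 0]
over   : [-24, 0, -24]
rot    : [0, -24, -24]
-3     : [0, -24, -24, -3]
over   : [0, -24, -24, -3, -24]
*      : [0, -24, -24, 72]
over   : [0, -24, -24, 72, -24]
rot    : [0, -24, 72, -24, -24]
drop   : [0, -24, 72, -24]

4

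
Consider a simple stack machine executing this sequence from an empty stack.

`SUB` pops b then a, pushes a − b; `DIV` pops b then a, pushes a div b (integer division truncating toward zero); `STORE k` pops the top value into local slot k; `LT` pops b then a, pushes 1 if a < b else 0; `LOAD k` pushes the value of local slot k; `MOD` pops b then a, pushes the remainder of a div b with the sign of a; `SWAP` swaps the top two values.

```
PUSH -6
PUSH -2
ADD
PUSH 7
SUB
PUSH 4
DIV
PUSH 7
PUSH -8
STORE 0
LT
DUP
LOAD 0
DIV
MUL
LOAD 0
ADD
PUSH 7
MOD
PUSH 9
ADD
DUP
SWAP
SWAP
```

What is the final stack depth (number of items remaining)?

PUSH -6  [-6]
PUSH -2  [-6, -2]
ADD      [-8]
PUSH 7   [-8, 7]
SUB      [-15]
PUSH 4   [-15, 4]
DIV      [-3]
PUSH 7   [-3, 7]
PUSH -8  [-3, 7, -8]
STORE 0  [-3, 7]
LT       [1]
DUP      [1, 1]
LOAD 0   [1, 1, -8]
DIV      [1, 0]
MUL      [0]
LOAD 0   [0, -8]
ADD      [-8]
PUSH 7   [-8, 7]
MOD      [-1]
PUSH 9   [-1, 9]
ADD      [8]
DUP      [8, 8]
SWAP     [8, 8]
SWAP     [8, 8]

2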